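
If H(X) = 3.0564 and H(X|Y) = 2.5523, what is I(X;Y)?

I(X;Y) = H(X) - H(X|Y)
I(X;Y) = 3.0564 - 2.5523 = 0.5041 bits


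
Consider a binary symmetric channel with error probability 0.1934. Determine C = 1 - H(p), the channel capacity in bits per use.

For BSC with error probability p:
C = 1 - H(p) where H(p) is binary entropy
H(0.1934) = -0.1934 × log₂(0.1934) - 0.8066 × log₂(0.8066)
H(p) = 0.7085
C = 1 - 0.7085 = 0.2915 bits/use


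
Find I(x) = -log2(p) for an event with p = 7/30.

Information content I(x) = -log₂(p(x))
I = -log₂(7/30) = -log₂(0.2333)
I = 2.0995 bits


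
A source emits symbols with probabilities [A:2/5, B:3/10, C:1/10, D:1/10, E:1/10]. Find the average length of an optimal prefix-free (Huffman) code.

Huffman tree construction:
Combine smallest probabilities repeatedly
Resulting codes:
  A: 0 (length 1)
  B: 10 (length 2)
  C: 1110 (length 4)
  D: 1111 (length 4)
  E: 110 (length 3)
Average length = Σ p(s) × length(s) = 2.1000 bits


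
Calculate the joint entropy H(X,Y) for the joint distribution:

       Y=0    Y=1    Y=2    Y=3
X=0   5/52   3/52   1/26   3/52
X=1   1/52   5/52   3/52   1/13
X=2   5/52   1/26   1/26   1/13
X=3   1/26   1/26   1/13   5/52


H(X,Y) = -Σ p(x,y) log₂ p(x,y)
  p(0,0)=5/52: -0.0962 × log₂(0.0962) = 0.3249
  p(0,1)=3/52: -0.0577 × log₂(0.0577) = 0.2374
  p(0,2)=1/26: -0.0385 × log₂(0.0385) = 0.1808
  p(0,3)=3/52: -0.0577 × log₂(0.0577) = 0.2374
  p(1,0)=1/52: -0.0192 × log₂(0.0192) = 0.1096
  p(1,1)=5/52: -0.0962 × log₂(0.0962) = 0.3249
  p(1,2)=3/52: -0.0577 × log₂(0.0577) = 0.2374
  p(1,3)=1/13: -0.0769 × log₂(0.0769) = 0.2846
  p(2,0)=5/52: -0.0962 × log₂(0.0962) = 0.3249
  p(2,1)=1/26: -0.0385 × log₂(0.0385) = 0.1808
  p(2,2)=1/26: -0.0385 × log₂(0.0385) = 0.1808
  p(2,3)=1/13: -0.0769 × log₂(0.0769) = 0.2846
  p(3,0)=1/26: -0.0385 × log₂(0.0385) = 0.1808
  p(3,1)=1/26: -0.0385 × log₂(0.0385) = 0.1808
  p(3,2)=1/13: -0.0769 × log₂(0.0769) = 0.2846
  p(3,3)=5/52: -0.0962 × log₂(0.0962) = 0.3249
H(X,Y) = 3.8792 bits


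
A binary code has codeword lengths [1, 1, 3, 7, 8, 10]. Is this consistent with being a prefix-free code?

Kraft inequality: Σ 2^(-l_i) ≤ 1 for prefix-free code
Calculating: 2^(-1) + 2^(-1) + 2^(-3) + 2^(-7) + 2^(-8) + 2^(-10)
= 0.5 + 0.5 + 0.125 + 0.0078125 + 0.00390625 + 0.0009765625
= 1.1377
Since 1.1377 > 1, prefix-free code does not exist


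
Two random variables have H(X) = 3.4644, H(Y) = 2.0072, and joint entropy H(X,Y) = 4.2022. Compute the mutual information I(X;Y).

I(X;Y) = H(X) + H(Y) - H(X,Y)
I(X;Y) = 3.4644 + 2.0072 - 4.2022 = 1.2694 bits


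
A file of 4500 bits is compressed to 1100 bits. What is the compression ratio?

Compression ratio = Original / Compressed
= 4500 / 1100 = 4.09:1


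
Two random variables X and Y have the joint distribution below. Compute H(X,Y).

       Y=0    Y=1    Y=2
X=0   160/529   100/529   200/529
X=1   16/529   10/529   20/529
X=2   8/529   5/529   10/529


H(X,Y) = -Σ p(x,y) log₂ p(x,y)
  p(0,0)=160/529: -0.3025 × log₂(0.3025) = 0.5218
  p(0,1)=100/529: -0.1890 × log₂(0.1890) = 0.4543
  p(0,2)=200/529: -0.3781 × log₂(0.3781) = 0.5305
  p(1,0)=16/529: -0.0302 × log₂(0.0302) = 0.1527
  p(1,1)=10/529: -0.0189 × log₂(0.0189) = 0.1082
  p(1,2)=20/529: -0.0378 × log₂(0.0378) = 0.1786
  p(2,0)=8/529: -0.0151 × log₂(0.0151) = 0.0914
  p(2,1)=5/529: -0.0095 × log₂(0.0095) = 0.0636
  p(2,2)=10/529: -0.0189 × log₂(0.0189) = 0.1082
H(X,Y) = 2.2094 bits


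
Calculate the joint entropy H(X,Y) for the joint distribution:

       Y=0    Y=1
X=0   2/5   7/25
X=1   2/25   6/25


H(X,Y) = -Σ p(x,y) log₂ p(x,y)
  p(0,0)=2/5: -0.4000 × log₂(0.4000) = 0.5288
  p(0,1)=7/25: -0.2800 × log₂(0.2800) = 0.5142
  p(1,0)=2/25: -0.0800 × log₂(0.0800) = 0.2915
  p(1,1)=6/25: -0.2400 × log₂(0.2400) = 0.4941
H(X,Y) = 1.8286 bits


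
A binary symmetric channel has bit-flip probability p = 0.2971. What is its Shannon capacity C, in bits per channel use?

For BSC with error probability p:
C = 1 - H(p) where H(p) is binary entropy
H(0.2971) = -0.2971 × log₂(0.2971) - 0.7029 × log₂(0.7029)
H(p) = 0.8777
C = 1 - 0.8777 = 0.1223 bits/use


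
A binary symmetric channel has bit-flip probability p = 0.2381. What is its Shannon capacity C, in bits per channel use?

For BSC with error probability p:
C = 1 - H(p) where H(p) is binary entropy
H(0.2381) = -0.2381 × log₂(0.2381) - 0.7619 × log₂(0.7619)
H(p) = 0.7919
C = 1 - 0.7919 = 0.2081 bits/use


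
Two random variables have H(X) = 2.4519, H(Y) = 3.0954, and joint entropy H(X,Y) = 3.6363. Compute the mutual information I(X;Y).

I(X;Y) = H(X) + H(Y) - H(X,Y)
I(X;Y) = 2.4519 + 3.0954 - 3.6363 = 1.911 bits


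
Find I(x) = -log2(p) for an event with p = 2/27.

Information content I(x) = -log₂(p(x))
I = -log₂(2/27) = -log₂(0.0741)
I = 3.7549 bits


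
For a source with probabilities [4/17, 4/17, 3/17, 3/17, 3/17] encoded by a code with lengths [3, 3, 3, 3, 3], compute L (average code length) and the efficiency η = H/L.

Average length L = Σ p_i × l_i = 3.0000 bits
Entropy H = 2.3072 bits
Efficiency η = H/L × 100% = 76.91%


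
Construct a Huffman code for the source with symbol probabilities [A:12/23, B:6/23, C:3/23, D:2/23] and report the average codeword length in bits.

Huffman tree construction:
Combine smallest probabilities repeatedly
Resulting codes:
  A: 1 (length 1)
  B: 01 (length 2)
  C: 001 (length 3)
  D: 000 (length 3)
Average length = Σ p(s) × length(s) = 1.6957 bits


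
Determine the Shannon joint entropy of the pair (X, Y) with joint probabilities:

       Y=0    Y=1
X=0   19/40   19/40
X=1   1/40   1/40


H(X,Y) = -Σ p(x,y) log₂ p(x,y)
  p(0,0)=19/40: -0.4750 × log₂(0.4750) = 0.5102
  p(0,1)=19/40: -0.4750 × log₂(0.4750) = 0.5102
  p(1,0)=1/40: -0.0250 × log₂(0.0250) = 0.1330
  p(1,1)=1/40: -0.0250 × log₂(0.0250) = 0.1330
H(X,Y) = 1.2864 bits


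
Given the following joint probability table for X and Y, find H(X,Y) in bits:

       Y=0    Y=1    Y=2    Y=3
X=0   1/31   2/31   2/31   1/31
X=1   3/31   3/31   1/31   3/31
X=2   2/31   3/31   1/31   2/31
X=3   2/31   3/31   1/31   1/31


H(X,Y) = -Σ p(x,y) log₂ p(x,y)
  p(0,0)=1/31: -0.0323 × log₂(0.0323) = 0.1598
  p(0,1)=2/31: -0.0645 × log₂(0.0645) = 0.2551
  p(0,2)=2/31: -0.0645 × log₂(0.0645) = 0.2551
  p(0,3)=1/31: -0.0323 × log₂(0.0323) = 0.1598
  p(1,0)=3/31: -0.0968 × log₂(0.0968) = 0.3261
  p(1,1)=3/31: -0.0968 × log₂(0.0968) = 0.3261
  p(1,2)=1/31: -0.0323 × log₂(0.0323) = 0.1598
  p(1,3)=3/31: -0.0968 × log₂(0.0968) = 0.3261
  p(2,0)=2/31: -0.0645 × log₂(0.0645) = 0.2551
  p(2,1)=3/31: -0.0968 × log₂(0.0968) = 0.3261
  p(2,2)=1/31: -0.0323 × log₂(0.0323) = 0.1598
  p(2,3)=2/31: -0.0645 × log₂(0.0645) = 0.2551
  p(3,0)=2/31: -0.0645 × log₂(0.0645) = 0.2551
  p(3,1)=3/31: -0.0968 × log₂(0.0968) = 0.3261
  p(3,2)=1/31: -0.0323 × log₂(0.0323) = 0.1598
  p(3,3)=1/31: -0.0323 × log₂(0.0323) = 0.1598
H(X,Y) = 3.8647 bits


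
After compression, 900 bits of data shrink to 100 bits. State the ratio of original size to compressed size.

Compression ratio = Original / Compressed
= 900 / 100 = 9.00:1


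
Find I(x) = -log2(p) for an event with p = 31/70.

Information content I(x) = -log₂(p(x))
I = -log₂(31/70) = -log₂(0.4429)
I = 1.1751 bits


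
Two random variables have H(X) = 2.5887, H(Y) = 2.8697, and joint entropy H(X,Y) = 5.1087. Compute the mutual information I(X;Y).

I(X;Y) = H(X) + H(Y) - H(X,Y)
I(X;Y) = 2.5887 + 2.8697 - 5.1087 = 0.3497 bits


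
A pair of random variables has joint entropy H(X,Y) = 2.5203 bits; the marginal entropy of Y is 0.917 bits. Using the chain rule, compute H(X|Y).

Chain rule: H(X,Y) = H(X|Y) + H(Y)
H(X|Y) = H(X,Y) - H(Y) = 2.5203 - 0.917 = 1.6033 bits


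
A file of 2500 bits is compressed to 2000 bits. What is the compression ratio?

Compression ratio = Original / Compressed
= 2500 / 2000 = 1.25:1


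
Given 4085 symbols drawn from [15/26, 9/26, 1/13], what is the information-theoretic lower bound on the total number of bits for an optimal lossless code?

Entropy H = 1.2723 bits/symbol
Minimum bits = H × n = 1.2723 × 4085
= 5197.18 bits


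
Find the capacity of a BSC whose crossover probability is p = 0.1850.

For BSC with error probability p:
C = 1 - H(p) where H(p) is binary entropy
H(0.1850) = -0.1850 × log₂(0.1850) - 0.8150 × log₂(0.8150)
H(p) = 0.6909
C = 1 - 0.6909 = 0.3091 bits/use


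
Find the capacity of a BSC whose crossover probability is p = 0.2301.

For BSC with error probability p:
C = 1 - H(p) where H(p) is binary entropy
H(0.2301) = -0.2301 × log₂(0.2301) - 0.7699 × log₂(0.7699)
H(p) = 0.7782
C = 1 - 0.7782 = 0.2218 bits/use


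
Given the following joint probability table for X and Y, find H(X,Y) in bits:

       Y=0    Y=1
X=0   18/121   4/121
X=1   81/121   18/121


H(X,Y) = -Σ p(x,y) log₂ p(x,y)
  p(0,0)=18/121: -0.1488 × log₂(0.1488) = 0.4089
  p(0,1)=4/121: -0.0331 × log₂(0.0331) = 0.1626
  p(1,0)=81/121: -0.6694 × log₂(0.6694) = 0.3876
  p(1,1)=18/121: -0.1488 × log₂(0.1488) = 0.4089
H(X,Y) = 1.3681 bits


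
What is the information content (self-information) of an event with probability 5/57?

Information content I(x) = -log₂(p(x))
I = -log₂(5/57) = -log₂(0.0877)
I = 3.5110 bits


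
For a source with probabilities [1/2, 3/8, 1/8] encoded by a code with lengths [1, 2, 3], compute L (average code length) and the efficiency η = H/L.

Average length L = Σ p_i × l_i = 1.6250 bits
Entropy H = 1.4056 bits
Efficiency η = H/L × 100% = 86.50%


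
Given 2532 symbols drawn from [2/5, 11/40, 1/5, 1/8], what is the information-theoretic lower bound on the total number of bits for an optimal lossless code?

Entropy H = 1.8803 bits/symbol
Minimum bits = H × n = 1.8803 × 2532
= 4761.03 bits


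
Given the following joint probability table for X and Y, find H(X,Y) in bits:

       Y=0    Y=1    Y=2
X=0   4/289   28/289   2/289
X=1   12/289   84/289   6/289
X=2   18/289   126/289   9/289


H(X,Y) = -Σ p(x,y) log₂ p(x,y)
  p(0,0)=4/289: -0.0138 × log₂(0.0138) = 0.0855
  p(0,1)=28/289: -0.0969 × log₂(0.0969) = 0.3263
  p(0,2)=2/289: -0.0069 × log₂(0.0069) = 0.0497
  p(1,0)=12/289: -0.0415 × log₂(0.0415) = 0.1906
  p(1,1)=84/289: -0.2907 × log₂(0.2907) = 0.5181
  p(1,2)=6/289: -0.0208 × log₂(0.0208) = 0.1161
  p(2,0)=18/289: -0.0623 × log₂(0.0623) = 0.2494
  p(2,1)=126/289: -0.4360 × log₂(0.4360) = 0.5222
  p(2,2)=9/289: -0.0311 × log₂(0.0311) = 0.1559
H(X,Y) = 2.2136 bits


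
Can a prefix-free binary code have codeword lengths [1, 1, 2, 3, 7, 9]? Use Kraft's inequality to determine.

Kraft inequality: Σ 2^(-l_i) ≤ 1 for prefix-free code
Calculating: 2^(-1) + 2^(-1) + 2^(-2) + 2^(-3) + 2^(-7) + 2^(-9)
= 0.5 + 0.5 + 0.25 + 0.125 + 0.0078125 + 0.001953125
= 1.3848
Since 1.3848 > 1, prefix-free code does not exist


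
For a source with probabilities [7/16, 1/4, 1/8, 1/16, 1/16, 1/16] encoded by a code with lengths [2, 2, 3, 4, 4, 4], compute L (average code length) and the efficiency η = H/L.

Average length L = Σ p_i × l_i = 2.5000 bits
Entropy H = 2.1468 bits
Efficiency η = H/L × 100% = 85.87%


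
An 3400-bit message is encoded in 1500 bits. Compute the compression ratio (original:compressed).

Compression ratio = Original / Compressed
= 3400 / 1500 = 2.27:1


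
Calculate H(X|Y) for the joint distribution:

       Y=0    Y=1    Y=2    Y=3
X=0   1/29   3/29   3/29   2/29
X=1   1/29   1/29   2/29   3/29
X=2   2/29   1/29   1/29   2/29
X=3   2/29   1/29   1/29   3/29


H(X|Y) = Σ_y p(y) H(X|Y=y)
  p(Y=0) = 6/29, H(X|Y=0) = 1.9183
  p(Y=1) = 6/29, H(X|Y=1) = 1.7925
  p(Y=2) = 7/29, H(X|Y=2) = 1.8424
  p(Y=3) = 10/29, H(X|Y=3) = 1.9710
H(X|Y) = 0.2069×1.9183 + 0.2069×1.7925 + 0.2414×1.8424 + 0.3448×1.9710 = 1.8921 bits


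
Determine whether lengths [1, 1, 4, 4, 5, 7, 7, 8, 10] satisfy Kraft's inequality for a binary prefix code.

Kraft inequality: Σ 2^(-l_i) ≤ 1 for prefix-free code
Calculating: 2^(-1) + 2^(-1) + 2^(-4) + 2^(-4) + 2^(-5) + 2^(-7) + 2^(-7) + 2^(-8) + 2^(-10)
= 0.5 + 0.5 + 0.0625 + 0.0625 + 0.03125 + 0.0078125 + 0.0078125 + 0.00390625 + 0.0009765625
= 1.1768
Since 1.1768 > 1, prefix-free code does not exist


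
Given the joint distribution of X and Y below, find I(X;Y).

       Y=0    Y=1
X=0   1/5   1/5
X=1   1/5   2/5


H(X) = 0.9710, H(Y) = 0.9710, H(X,Y) = 1.9219
I(X;Y) = H(X) + H(Y) - H(X,Y) = 0.0200 bits


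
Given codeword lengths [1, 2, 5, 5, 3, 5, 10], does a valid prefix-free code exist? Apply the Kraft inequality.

Kraft inequality: Σ 2^(-l_i) ≤ 1 for prefix-free code
Calculating: 2^(-1) + 2^(-2) + 2^(-5) + 2^(-5) + 2^(-3) + 2^(-5) + 2^(-10)
= 0.5 + 0.25 + 0.03125 + 0.03125 + 0.125 + 0.03125 + 0.0009765625
= 0.9697
Since 0.9697 ≤ 1, prefix-free code exists


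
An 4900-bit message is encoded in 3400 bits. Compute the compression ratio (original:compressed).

Compression ratio = Original / Compressed
= 4900 / 3400 = 1.44:1


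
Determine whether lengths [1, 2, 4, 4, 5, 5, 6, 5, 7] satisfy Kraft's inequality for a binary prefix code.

Kraft inequality: Σ 2^(-l_i) ≤ 1 for prefix-free code
Calculating: 2^(-1) + 2^(-2) + 2^(-4) + 2^(-4) + 2^(-5) + 2^(-5) + 2^(-6) + 2^(-5) + 2^(-7)
= 0.5 + 0.25 + 0.0625 + 0.0625 + 0.03125 + 0.03125 + 0.015625 + 0.03125 + 0.0078125
= 0.9922
Since 0.9922 ≤ 1, prefix-free code exists


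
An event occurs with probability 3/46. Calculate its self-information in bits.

Information content I(x) = -log₂(p(x))
I = -log₂(3/46) = -log₂(0.0652)
I = 3.9386 bits


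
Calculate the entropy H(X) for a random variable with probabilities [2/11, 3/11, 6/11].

H(X) = -Σ p(x) log₂ p(x)
  -2/11 × log₂(2/11) = 0.4472
  -3/11 × log₂(3/11) = 0.5112
  -6/11 × log₂(6/11) = 0.4770
H(X) = 1.4354 bits


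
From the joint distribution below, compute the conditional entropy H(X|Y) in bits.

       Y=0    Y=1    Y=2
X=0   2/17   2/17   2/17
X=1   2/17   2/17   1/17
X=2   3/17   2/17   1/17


H(X|Y) = Σ_y p(y) H(X|Y=y)
  p(Y=0) = 7/17, H(X|Y=0) = 1.5567
  p(Y=1) = 6/17, H(X|Y=1) = 1.5850
  p(Y=2) = 4/17, H(X|Y=2) = 1.5000
H(X|Y) = 0.4118×1.5567 + 0.3529×1.5850 + 0.2353×1.5000 = 1.5533 bits


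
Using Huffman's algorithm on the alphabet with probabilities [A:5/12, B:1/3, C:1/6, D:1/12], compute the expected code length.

Huffman tree construction:
Combine smallest probabilities repeatedly
Resulting codes:
  A: 0 (length 1)
  B: 11 (length 2)
  C: 101 (length 3)
  D: 100 (length 3)
Average length = Σ p(s) × length(s) = 1.8333 bits


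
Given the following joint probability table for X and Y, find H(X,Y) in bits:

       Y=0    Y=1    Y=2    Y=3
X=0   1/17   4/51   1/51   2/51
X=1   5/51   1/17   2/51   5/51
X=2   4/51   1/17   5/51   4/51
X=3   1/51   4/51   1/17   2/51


H(X,Y) = -Σ p(x,y) log₂ p(x,y)
  p(0,0)=1/17: -0.0588 × log₂(0.0588) = 0.2404
  p(0,1)=4/51: -0.0784 × log₂(0.0784) = 0.2880
  p(0,2)=1/51: -0.0196 × log₂(0.0196) = 0.1112
  p(0,3)=2/51: -0.0392 × log₂(0.0392) = 0.1832
  p(1,0)=5/51: -0.0980 × log₂(0.0980) = 0.3285
  p(1,1)=1/17: -0.0588 × log₂(0.0588) = 0.2404
  p(1,2)=2/51: -0.0392 × log₂(0.0392) = 0.1832
  p(1,3)=5/51: -0.0980 × log₂(0.0980) = 0.3285
  p(2,0)=4/51: -0.0784 × log₂(0.0784) = 0.2880
  p(2,1)=1/17: -0.0588 × log₂(0.0588) = 0.2404
  p(2,2)=5/51: -0.0980 × log₂(0.0980) = 0.3285
  p(2,3)=4/51: -0.0784 × log₂(0.0784) = 0.2880
  p(3,0)=1/51: -0.0196 × log₂(0.0196) = 0.1112
  p(3,1)=4/51: -0.0784 × log₂(0.0784) = 0.2880
  p(3,2)=1/17: -0.0588 × log₂(0.0588) = 0.2404
  p(3,3)=2/51: -0.0392 × log₂(0.0392) = 0.1832
H(X,Y) = 3.8715 bits


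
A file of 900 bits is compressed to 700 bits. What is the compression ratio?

Compression ratio = Original / Compressed
= 900 / 700 = 1.29:1


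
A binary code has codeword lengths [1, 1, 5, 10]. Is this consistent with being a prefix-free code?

Kraft inequality: Σ 2^(-l_i) ≤ 1 for prefix-free code
Calculating: 2^(-1) + 2^(-1) + 2^(-5) + 2^(-10)
= 0.5 + 0.5 + 0.03125 + 0.0009765625
= 1.0322
Since 1.0322 > 1, prefix-free code does not exist


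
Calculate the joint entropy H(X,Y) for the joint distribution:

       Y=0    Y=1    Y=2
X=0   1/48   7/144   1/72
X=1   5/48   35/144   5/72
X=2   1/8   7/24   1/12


H(X,Y) = -Σ p(x,y) log₂ p(x,y)
  p(0,0)=1/48: -0.0208 × log₂(0.0208) = 0.1164
  p(0,1)=7/144: -0.0486 × log₂(0.0486) = 0.2121
  p(0,2)=1/72: -0.0139 × log₂(0.0139) = 0.0857
  p(1,0)=5/48: -0.1042 × log₂(0.1042) = 0.3399
  p(1,1)=35/144: -0.2431 × log₂(0.2431) = 0.4960
  p(1,2)=5/72: -0.0694 × log₂(0.0694) = 0.2672
  p(2,0)=1/8: -0.1250 × log₂(0.1250) = 0.3750
  p(2,1)=7/24: -0.2917 × log₂(0.2917) = 0.5185
  p(2,2)=1/12: -0.0833 × log₂(0.0833) = 0.2987
H(X,Y) = 2.7094 bits


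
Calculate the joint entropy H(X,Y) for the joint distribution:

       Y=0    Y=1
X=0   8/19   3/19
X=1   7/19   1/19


H(X,Y) = -Σ p(x,y) log₂ p(x,y)
  p(0,0)=8/19: -0.4211 × log₂(0.4211) = 0.5254
  p(0,1)=3/19: -0.1579 × log₂(0.1579) = 0.4205
  p(1,0)=7/19: -0.3684 × log₂(0.3684) = 0.5307
  p(1,1)=1/19: -0.0526 × log₂(0.0526) = 0.2236
H(X,Y) = 1.7002 bits


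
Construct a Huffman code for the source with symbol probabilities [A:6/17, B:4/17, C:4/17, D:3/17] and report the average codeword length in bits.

Huffman tree construction:
Combine smallest probabilities repeatedly
Resulting codes:
  A: 11 (length 2)
  B: 01 (length 2)
  C: 10 (length 2)
  D: 00 (length 2)
Average length = Σ p(s) × length(s) = 2.0000 bits


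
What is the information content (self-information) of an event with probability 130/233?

Information content I(x) = -log₂(p(x))
I = -log₂(130/233) = -log₂(0.5579)
I = 0.8418 bits


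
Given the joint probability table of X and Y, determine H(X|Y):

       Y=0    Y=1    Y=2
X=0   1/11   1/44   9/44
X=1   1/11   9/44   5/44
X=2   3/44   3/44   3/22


H(X|Y) = Σ_y p(y) H(X|Y=y)
  p(Y=0) = 1/4, H(X|Y=0) = 1.5726
  p(Y=1) = 13/44, H(X|Y=1) = 1.1401
  p(Y=2) = 5/11, H(X|Y=2) = 1.5395
H(X|Y) = 0.2500×1.5726 + 0.2955×1.1401 + 0.4545×1.5395 = 1.4298 bits


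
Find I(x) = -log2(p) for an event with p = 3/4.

Information content I(x) = -log₂(p(x))
I = -log₂(3/4) = -log₂(0.7500)
I = 0.4150 bits


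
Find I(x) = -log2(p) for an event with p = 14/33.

Information content I(x) = -log₂(p(x))
I = -log₂(14/33) = -log₂(0.4242)
I = 1.2370 bits


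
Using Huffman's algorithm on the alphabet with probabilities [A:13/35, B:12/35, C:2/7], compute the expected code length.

Huffman tree construction:
Combine smallest probabilities repeatedly
Resulting codes:
  A: 0 (length 1)
  B: 11 (length 2)
  C: 10 (length 2)
Average length = Σ p(s) × length(s) = 1.6286 bits


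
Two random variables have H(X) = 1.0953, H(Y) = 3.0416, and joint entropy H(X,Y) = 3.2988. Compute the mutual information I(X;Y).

I(X;Y) = H(X) + H(Y) - H(X,Y)
I(X;Y) = 1.0953 + 3.0416 - 3.2988 = 0.8381 bits


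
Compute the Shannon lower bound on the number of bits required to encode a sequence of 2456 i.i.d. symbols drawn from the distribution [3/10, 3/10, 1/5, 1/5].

Entropy H = 1.9710 bits/symbol
Minimum bits = H × n = 1.9710 × 2456
= 4840.65 bits


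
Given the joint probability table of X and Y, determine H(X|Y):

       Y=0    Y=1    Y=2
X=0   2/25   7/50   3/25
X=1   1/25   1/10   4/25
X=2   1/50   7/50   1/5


H(X|Y) = Σ_y p(y) H(X|Y=y)
  p(Y=0) = 7/50, H(X|Y=0) = 1.3788
  p(Y=1) = 19/50, H(X|Y=1) = 1.5683
  p(Y=2) = 12/25, H(X|Y=2) = 1.5546
H(X|Y) = 0.1400×1.3788 + 0.3800×1.5683 + 0.4800×1.5546 = 1.5352 bits


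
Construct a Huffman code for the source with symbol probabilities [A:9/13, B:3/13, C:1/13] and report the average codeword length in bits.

Huffman tree construction:
Combine smallest probabilities repeatedly
Resulting codes:
  A: 1 (length 1)
  B: 01 (length 2)
  C: 00 (length 2)
Average length = Σ p(s) × length(s) = 1.3077 bits


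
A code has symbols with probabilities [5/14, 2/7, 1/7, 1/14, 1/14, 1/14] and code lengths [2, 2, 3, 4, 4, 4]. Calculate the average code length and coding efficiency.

Average length L = Σ p_i × l_i = 2.5714 bits
Entropy H = 2.2638 bits
Efficiency η = H/L × 100% = 88.04%


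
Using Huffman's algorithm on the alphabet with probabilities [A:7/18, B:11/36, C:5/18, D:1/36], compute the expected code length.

Huffman tree construction:
Combine smallest probabilities repeatedly
Resulting codes:
  A: 0 (length 1)
  B: 10 (length 2)
  C: 111 (length 3)
  D: 110 (length 3)
Average length = Σ p(s) × length(s) = 1.9167 bits


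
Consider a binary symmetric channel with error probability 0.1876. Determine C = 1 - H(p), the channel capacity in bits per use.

For BSC with error probability p:
C = 1 - H(p) where H(p) is binary entropy
H(0.1876) = -0.1876 × log₂(0.1876) - 0.8124 × log₂(0.8124)
H(p) = 0.6964
C = 1 - 0.6964 = 0.3036 bits/use


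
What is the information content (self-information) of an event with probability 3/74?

Information content I(x) = -log₂(p(x))
I = -log₂(3/74) = -log₂(0.0405)
I = 4.6245 bits


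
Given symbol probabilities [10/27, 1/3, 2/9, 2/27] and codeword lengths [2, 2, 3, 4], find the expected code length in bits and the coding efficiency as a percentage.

Average length L = Σ p_i × l_i = 2.3704 bits
Entropy H = 1.8194 bits
Efficiency η = H/L × 100% = 76.76%


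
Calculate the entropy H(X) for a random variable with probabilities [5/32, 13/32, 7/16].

H(X) = -Σ p(x) log₂ p(x)
  -5/32 × log₂(5/32) = 0.4184
  -13/32 × log₂(13/32) = 0.5279
  -7/16 × log₂(7/16) = 0.5218
H(X) = 1.4682 bits


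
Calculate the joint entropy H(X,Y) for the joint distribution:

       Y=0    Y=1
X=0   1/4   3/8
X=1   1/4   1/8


H(X,Y) = -Σ p(x,y) log₂ p(x,y)
  p(0,0)=1/4: -0.2500 × log₂(0.2500) = 0.5000
  p(0,1)=3/8: -0.3750 × log₂(0.3750) = 0.5306
  p(1,0)=1/4: -0.2500 × log₂(0.2500) = 0.5000
  p(1,1)=1/8: -0.1250 × log₂(0.1250) = 0.3750
H(X,Y) = 1.9056 bits


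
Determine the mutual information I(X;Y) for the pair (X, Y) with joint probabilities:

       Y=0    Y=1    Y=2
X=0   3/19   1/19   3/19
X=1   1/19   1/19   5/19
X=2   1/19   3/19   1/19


H(X) = 1.5683, H(Y) = 1.5243, H(X,Y) = 2.8861
I(X;Y) = H(X) + H(Y) - H(X,Y) = 0.2065 bits


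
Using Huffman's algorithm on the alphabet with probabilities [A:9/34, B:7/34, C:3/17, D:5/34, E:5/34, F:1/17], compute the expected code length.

Huffman tree construction:
Combine smallest probabilities repeatedly
Resulting codes:
  A: 10 (length 2)
  B: 00 (length 2)
  C: 111 (length 3)
  D: 011 (length 3)
  E: 110 (length 3)
  F: 010 (length 3)
Average length = Σ p(s) × length(s) = 2.5294 bits


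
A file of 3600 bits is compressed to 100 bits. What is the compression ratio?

Compression ratio = Original / Compressed
= 3600 / 100 = 36.00:1


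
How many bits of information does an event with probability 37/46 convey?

Information content I(x) = -log₂(p(x))
I = -log₂(37/46) = -log₂(0.8043)
I = 0.3141 bits


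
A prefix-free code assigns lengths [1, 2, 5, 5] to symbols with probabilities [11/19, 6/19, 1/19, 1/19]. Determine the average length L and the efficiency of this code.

Average length L = Σ p_i × l_i = 1.7368 bits
Entropy H = 1.4288 bits
Efficiency η = H/L × 100% = 82.26%


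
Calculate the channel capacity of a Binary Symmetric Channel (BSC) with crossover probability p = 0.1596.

For BSC with error probability p:
C = 1 - H(p) where H(p) is binary entropy
H(0.1596) = -0.1596 × log₂(0.1596) - 0.8404 × log₂(0.8404)
H(p) = 0.6334
C = 1 - 0.6334 = 0.3666 bits/use


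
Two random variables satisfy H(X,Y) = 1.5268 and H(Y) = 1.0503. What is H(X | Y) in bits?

Chain rule: H(X,Y) = H(X|Y) + H(Y)
H(X|Y) = H(X,Y) - H(Y) = 1.5268 - 1.0503 = 0.4765 bits


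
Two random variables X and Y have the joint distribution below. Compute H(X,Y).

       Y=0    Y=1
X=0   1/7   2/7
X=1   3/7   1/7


H(X,Y) = -Σ p(x,y) log₂ p(x,y)
  p(0,0)=1/7: -0.1429 × log₂(0.1429) = 0.4011
  p(0,1)=2/7: -0.2857 × log₂(0.2857) = 0.5164
  p(1,0)=3/7: -0.4286 × log₂(0.4286) = 0.5239
  p(1,1)=1/7: -0.1429 × log₂(0.1429) = 0.4011
H(X,Y) = 1.8424 bits


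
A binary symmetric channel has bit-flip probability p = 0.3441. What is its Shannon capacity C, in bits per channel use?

For BSC with error probability p:
C = 1 - H(p) where H(p) is binary entropy
H(0.3441) = -0.3441 × log₂(0.3441) - 0.6559 × log₂(0.6559)
H(p) = 0.9287
C = 1 - 0.9287 = 0.0713 bits/use


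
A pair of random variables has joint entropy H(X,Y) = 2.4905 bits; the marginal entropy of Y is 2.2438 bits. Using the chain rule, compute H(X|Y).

Chain rule: H(X,Y) = H(X|Y) + H(Y)
H(X|Y) = H(X,Y) - H(Y) = 2.4905 - 2.2438 = 0.2467 bits


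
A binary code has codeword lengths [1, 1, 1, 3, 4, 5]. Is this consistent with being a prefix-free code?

Kraft inequality: Σ 2^(-l_i) ≤ 1 for prefix-free code
Calculating: 2^(-1) + 2^(-1) + 2^(-1) + 2^(-3) + 2^(-4) + 2^(-5)
= 0.5 + 0.5 + 0.5 + 0.125 + 0.0625 + 0.03125
= 1.7188
Since 1.7188 > 1, prefix-free code does not exist


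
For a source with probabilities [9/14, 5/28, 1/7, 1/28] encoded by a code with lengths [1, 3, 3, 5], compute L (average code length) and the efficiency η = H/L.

Average length L = Σ p_i × l_i = 1.7857 bits
Entropy H = 1.4263 bits
Efficiency η = H/L × 100% = 79.88%


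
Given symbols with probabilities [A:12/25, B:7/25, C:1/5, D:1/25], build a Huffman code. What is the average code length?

Huffman tree construction:
Combine smallest probabilities repeatedly
Resulting codes:
  A: 0 (length 1)
  B: 11 (length 2)
  C: 101 (length 3)
  D: 100 (length 3)
Average length = Σ p(s) × length(s) = 1.7600 bits


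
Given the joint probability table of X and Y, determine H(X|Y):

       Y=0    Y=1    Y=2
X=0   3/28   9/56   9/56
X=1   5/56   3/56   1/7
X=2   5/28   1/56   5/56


H(X|Y) = Σ_y p(y) H(X|Y=y)
  p(Y=0) = 3/8, H(X|Y=0) = 1.5190
  p(Y=1) = 13/56, H(X|Y=1) = 1.1401
  p(Y=2) = 11/28, H(X|Y=2) = 1.5440
H(X|Y) = 0.3750×1.5190 + 0.2321×1.1401 + 0.3929×1.5440 = 1.4409 bits


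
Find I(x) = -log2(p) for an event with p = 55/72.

Information content I(x) = -log₂(p(x))
I = -log₂(55/72) = -log₂(0.7639)
I = 0.3886 bits


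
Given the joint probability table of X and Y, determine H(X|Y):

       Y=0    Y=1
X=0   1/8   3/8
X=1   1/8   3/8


H(X|Y) = Σ_y p(y) H(X|Y=y)
  p(Y=0) = 1/4, H(X|Y=0) = 1.0000
  p(Y=1) = 3/4, H(X|Y=1) = 1.0000
H(X|Y) = 0.2500×1.0000 + 0.7500×1.0000 = 1.0000 bits


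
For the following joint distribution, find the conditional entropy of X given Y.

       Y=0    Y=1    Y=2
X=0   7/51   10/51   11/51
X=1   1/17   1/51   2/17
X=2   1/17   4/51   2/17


H(X|Y) = Σ_y p(y) H(X|Y=y)
  p(Y=0) = 13/51, H(X|Y=0) = 1.4573
  p(Y=1) = 5/17, H(X|Y=1) = 1.1589
  p(Y=2) = 23/51, H(X|Y=2) = 1.5204
H(X|Y) = 0.2549×1.4573 + 0.2941×1.1589 + 0.4510×1.5204 = 1.3980 bits


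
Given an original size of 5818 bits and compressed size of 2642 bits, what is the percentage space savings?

Space savings = (1 - Compressed/Original) × 100%
= (1 - 2642/5818) × 100%
= 54.59%


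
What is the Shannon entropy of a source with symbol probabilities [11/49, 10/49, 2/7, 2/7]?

H(X) = -Σ p(x) log₂ p(x)
  -11/49 × log₂(11/49) = 0.4838
  -10/49 × log₂(10/49) = 0.4679
  -2/7 × log₂(2/7) = 0.5164
  -2/7 × log₂(2/7) = 0.5164
H(X) = 1.9845 bits


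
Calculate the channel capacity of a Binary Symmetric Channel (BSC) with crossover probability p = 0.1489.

For BSC with error probability p:
C = 1 - H(p) where H(p) is binary entropy
H(0.1489) = -0.1489 × log₂(0.1489) - 0.8511 × log₂(0.8511)
H(p) = 0.6071
C = 1 - 0.6071 = 0.3929 bits/use


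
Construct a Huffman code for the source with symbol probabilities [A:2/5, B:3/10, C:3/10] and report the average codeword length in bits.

Huffman tree construction:
Combine smallest probabilities repeatedly
Resulting codes:
  A: 0 (length 1)
  B: 10 (length 2)
  C: 11 (length 2)
Average length = Σ p(s) × length(s) = 1.6000 bits


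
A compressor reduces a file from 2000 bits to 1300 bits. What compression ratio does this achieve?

Compression ratio = Original / Compressed
= 2000 / 1300 = 1.54:1


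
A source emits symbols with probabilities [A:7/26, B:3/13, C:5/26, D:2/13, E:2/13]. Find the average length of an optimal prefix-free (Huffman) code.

Huffman tree construction:
Combine smallest probabilities repeatedly
Resulting codes:
  A: 10 (length 2)
  B: 01 (length 2)
  C: 00 (length 2)
  D: 110 (length 3)
  E: 111 (length 3)
Average length = Σ p(s) × length(s) = 2.3077 bits


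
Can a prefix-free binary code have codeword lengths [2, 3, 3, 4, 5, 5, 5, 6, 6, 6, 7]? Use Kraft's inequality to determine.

Kraft inequality: Σ 2^(-l_i) ≤ 1 for prefix-free code
Calculating: 2^(-2) + 2^(-3) + 2^(-3) + 2^(-4) + 2^(-5) + 2^(-5) + 2^(-5) + 2^(-6) + 2^(-6) + 2^(-6) + 2^(-7)
= 0.25 + 0.125 + 0.125 + 0.0625 + 0.03125 + 0.03125 + 0.03125 + 0.015625 + 0.015625 + 0.015625 + 0.0078125
= 0.7109
Since 0.7109 ≤ 1, prefix-free code exists


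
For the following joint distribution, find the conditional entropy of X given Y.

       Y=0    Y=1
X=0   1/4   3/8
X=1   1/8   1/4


H(X|Y) = Σ_y p(y) H(X|Y=y)
  p(Y=0) = 3/8, H(X|Y=0) = 0.9183
  p(Y=1) = 5/8, H(X|Y=1) = 0.9710
H(X|Y) = 0.3750×0.9183 + 0.6250×0.9710 = 0.9512 bits


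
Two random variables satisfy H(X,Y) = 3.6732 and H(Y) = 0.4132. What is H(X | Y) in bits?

Chain rule: H(X,Y) = H(X|Y) + H(Y)
H(X|Y) = H(X,Y) - H(Y) = 3.6732 - 0.4132 = 3.26 bits


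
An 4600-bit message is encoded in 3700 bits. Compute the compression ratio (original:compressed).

Compression ratio = Original / Compressed
= 4600 / 3700 = 1.24:1


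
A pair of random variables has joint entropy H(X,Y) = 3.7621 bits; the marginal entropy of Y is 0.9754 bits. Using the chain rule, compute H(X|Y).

Chain rule: H(X,Y) = H(X|Y) + H(Y)
H(X|Y) = H(X,Y) - H(Y) = 3.7621 - 0.9754 = 2.7867 bits


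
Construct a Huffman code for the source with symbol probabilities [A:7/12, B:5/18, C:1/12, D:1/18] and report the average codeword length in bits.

Huffman tree construction:
Combine smallest probabilities repeatedly
Resulting codes:
  A: 1 (length 1)
  B: 01 (length 2)
  C: 001 (length 3)
  D: 000 (length 3)
Average length = Σ p(s) × length(s) = 1.5556 bits


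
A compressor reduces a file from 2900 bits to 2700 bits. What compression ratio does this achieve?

Compression ratio = Original / Compressed
= 2900 / 2700 = 1.07:1


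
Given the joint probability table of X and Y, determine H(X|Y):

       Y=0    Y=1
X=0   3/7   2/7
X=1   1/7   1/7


H(X|Y) = Σ_y p(y) H(X|Y=y)
  p(Y=0) = 4/7, H(X|Y=0) = 0.8113
  p(Y=1) = 3/7, H(X|Y=1) = 0.9183
H(X|Y) = 0.5714×0.8113 + 0.4286×0.9183 = 0.8571 bits


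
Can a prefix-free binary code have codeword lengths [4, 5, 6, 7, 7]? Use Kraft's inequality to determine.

Kraft inequality: Σ 2^(-l_i) ≤ 1 for prefix-free code
Calculating: 2^(-4) + 2^(-5) + 2^(-6) + 2^(-7) + 2^(-7)
= 0.0625 + 0.03125 + 0.015625 + 0.0078125 + 0.0078125
= 0.1250
Since 0.1250 ≤ 1, prefix-free code exists


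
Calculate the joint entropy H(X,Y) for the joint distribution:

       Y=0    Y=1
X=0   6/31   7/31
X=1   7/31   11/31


H(X,Y) = -Σ p(x,y) log₂ p(x,y)
  p(0,0)=6/31: -0.1935 × log₂(0.1935) = 0.4586
  p(0,1)=7/31: -0.2258 × log₂(0.2258) = 0.4848
  p(1,0)=7/31: -0.2258 × log₂(0.2258) = 0.4848
  p(1,1)=11/31: -0.3548 × log₂(0.3548) = 0.5304
H(X,Y) = 1.9585 bits


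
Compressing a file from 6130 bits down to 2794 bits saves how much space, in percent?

Space savings = (1 - Compressed/Original) × 100%
= (1 - 2794/6130) × 100%
= 54.42%


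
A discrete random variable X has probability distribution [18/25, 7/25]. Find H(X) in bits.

H(X) = -Σ p(x) log₂ p(x)
  -18/25 × log₂(18/25) = 0.3412
  -7/25 × log₂(7/25) = 0.5142
H(X) = 0.8555 bits


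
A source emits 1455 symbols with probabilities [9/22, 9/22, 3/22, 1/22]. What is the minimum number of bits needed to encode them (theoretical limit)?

Entropy H = 1.6497 bits/symbol
Minimum bits = H × n = 1.6497 × 1455
= 2400.35 bits


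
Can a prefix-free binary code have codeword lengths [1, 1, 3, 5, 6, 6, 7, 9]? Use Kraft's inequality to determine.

Kraft inequality: Σ 2^(-l_i) ≤ 1 for prefix-free code
Calculating: 2^(-1) + 2^(-1) + 2^(-3) + 2^(-5) + 2^(-6) + 2^(-6) + 2^(-7) + 2^(-9)
= 0.5 + 0.5 + 0.125 + 0.03125 + 0.015625 + 0.015625 + 0.0078125 + 0.001953125
= 1.1973
Since 1.1973 > 1, prefix-free code does not exist


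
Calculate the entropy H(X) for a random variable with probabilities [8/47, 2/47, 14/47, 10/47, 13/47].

H(X) = -Σ p(x) log₂ p(x)
  -8/47 × log₂(8/47) = 0.4348
  -2/47 × log₂(2/47) = 0.1938
  -14/47 × log₂(14/47) = 0.5205
  -10/47 × log₂(10/47) = 0.4750
  -13/47 × log₂(13/47) = 0.5128
H(X) = 2.1370 bits


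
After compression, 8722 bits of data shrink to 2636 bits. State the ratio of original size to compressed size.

Compression ratio = Original / Compressed
= 8722 / 2636 = 3.31:1


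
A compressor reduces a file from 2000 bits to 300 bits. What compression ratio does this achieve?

Compression ratio = Original / Compressed
= 2000 / 300 = 6.67:1


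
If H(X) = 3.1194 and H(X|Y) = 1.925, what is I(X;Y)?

I(X;Y) = H(X) - H(X|Y)
I(X;Y) = 3.1194 - 1.925 = 1.1944 bits


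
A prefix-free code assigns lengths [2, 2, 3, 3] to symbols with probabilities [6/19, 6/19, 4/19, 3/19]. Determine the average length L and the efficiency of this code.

Average length L = Σ p_i × l_i = 2.3684 bits
Entropy H = 1.9440 bits
Efficiency η = H/L × 100% = 82.08%


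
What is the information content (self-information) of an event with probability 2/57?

Information content I(x) = -log₂(p(x))
I = -log₂(2/57) = -log₂(0.0351)
I = 4.8329 bits


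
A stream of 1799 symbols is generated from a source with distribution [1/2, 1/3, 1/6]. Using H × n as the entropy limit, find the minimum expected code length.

Entropy H = 1.4591 bits/symbol
Minimum bits = H × n = 1.4591 × 1799
= 2625.01 bits


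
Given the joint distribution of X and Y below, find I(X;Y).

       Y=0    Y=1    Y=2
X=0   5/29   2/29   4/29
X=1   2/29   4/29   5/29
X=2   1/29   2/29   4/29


H(X) = 1.5559, H(Y) = 1.5440, H(X,Y) = 3.0228
I(X;Y) = H(X) + H(Y) - H(X,Y) = 0.0771 bits


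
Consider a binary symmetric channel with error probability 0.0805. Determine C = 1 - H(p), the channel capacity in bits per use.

For BSC with error probability p:
C = 1 - H(p) where H(p) is binary entropy
H(0.0805) = -0.0805 × log₂(0.0805) - 0.9195 × log₂(0.9195)
H(p) = 0.4039
C = 1 - 0.4039 = 0.5961 bits/use


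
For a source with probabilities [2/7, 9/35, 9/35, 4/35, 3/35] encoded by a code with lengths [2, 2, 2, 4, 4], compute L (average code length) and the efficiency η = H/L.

Average length L = Σ p_i × l_i = 2.4000 bits
Entropy H = 2.1855 bits
Efficiency η = H/L × 100% = 91.06%


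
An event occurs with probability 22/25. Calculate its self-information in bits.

Information content I(x) = -log₂(p(x))
I = -log₂(22/25) = -log₂(0.8800)
I = 0.1844 bits


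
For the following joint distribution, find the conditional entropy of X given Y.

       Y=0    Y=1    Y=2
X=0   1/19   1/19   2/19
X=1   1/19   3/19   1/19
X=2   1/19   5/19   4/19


H(X|Y) = Σ_y p(y) H(X|Y=y)
  p(Y=0) = 3/19, H(X|Y=0) = 1.5850
  p(Y=1) = 9/19, H(X|Y=1) = 1.3516
  p(Y=2) = 7/19, H(X|Y=2) = 1.3788
H(X|Y) = 0.1579×1.5850 + 0.4737×1.3516 + 0.3684×1.3788 = 1.3985 bits


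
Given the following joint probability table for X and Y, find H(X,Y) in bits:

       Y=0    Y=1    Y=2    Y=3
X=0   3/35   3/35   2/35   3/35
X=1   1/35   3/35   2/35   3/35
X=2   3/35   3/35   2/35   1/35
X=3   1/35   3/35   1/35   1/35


H(X,Y) = -Σ p(x,y) log₂ p(x,y)
  p(0,0)=3/35: -0.0857 × log₂(0.0857) = 0.3038
  p(0,1)=3/35: -0.0857 × log₂(0.0857) = 0.3038
  p(0,2)=2/35: -0.0571 × log₂(0.0571) = 0.2360
  p(0,3)=3/35: -0.0857 × log₂(0.0857) = 0.3038
  p(1,0)=1/35: -0.0286 × log₂(0.0286) = 0.1466
  p(1,1)=3/35: -0.0857 × log₂(0.0857) = 0.3038
  p(1,2)=2/35: -0.0571 × log₂(0.0571) = 0.2360
  p(1,3)=3/35: -0.0857 × log₂(0.0857) = 0.3038
  p(2,0)=3/35: -0.0857 × log₂(0.0857) = 0.3038
  p(2,1)=3/35: -0.0857 × log₂(0.0857) = 0.3038
  p(2,2)=2/35: -0.0571 × log₂(0.0571) = 0.2360
  p(2,3)=1/35: -0.0286 × log₂(0.0286) = 0.1466
  p(3,0)=1/35: -0.0286 × log₂(0.0286) = 0.1466
  p(3,1)=3/35: -0.0857 × log₂(0.0857) = 0.3038
  p(3,2)=1/35: -0.0286 × log₂(0.0286) = 0.1466
  p(3,3)=1/35: -0.0286 × log₂(0.0286) = 0.1466
H(X,Y) = 3.8710 bits


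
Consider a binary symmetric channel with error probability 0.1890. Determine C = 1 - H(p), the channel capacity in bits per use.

For BSC with error probability p:
C = 1 - H(p) where H(p) is binary entropy
H(0.1890) = -0.1890 × log₂(0.1890) - 0.8110 × log₂(0.8110)
H(p) = 0.6994
C = 1 - 0.6994 = 0.3006 bits/use


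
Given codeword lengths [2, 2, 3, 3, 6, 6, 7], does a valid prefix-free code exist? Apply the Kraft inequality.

Kraft inequality: Σ 2^(-l_i) ≤ 1 for prefix-free code
Calculating: 2^(-2) + 2^(-2) + 2^(-3) + 2^(-3) + 2^(-6) + 2^(-6) + 2^(-7)
= 0.25 + 0.25 + 0.125 + 0.125 + 0.015625 + 0.015625 + 0.0078125
= 0.7891
Since 0.7891 ≤ 1, prefix-free code exists


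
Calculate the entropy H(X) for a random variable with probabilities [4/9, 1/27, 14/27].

H(X) = -Σ p(x) log₂ p(x)
  -4/9 × log₂(4/9) = 0.5200
  -1/27 × log₂(1/27) = 0.1761
  -14/27 × log₂(14/27) = 0.4913
H(X) = 1.1874 bits


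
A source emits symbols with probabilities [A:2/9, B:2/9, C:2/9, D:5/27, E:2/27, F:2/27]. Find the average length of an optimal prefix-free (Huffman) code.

Huffman tree construction:
Combine smallest probabilities repeatedly
Resulting codes:
  A: 00 (length 2)
  B: 01 (length 2)
  C: 10 (length 2)
  D: 111 (length 3)
  E: 1100 (length 4)
  F: 1101 (length 4)
Average length = Σ p(s) × length(s) = 2.4815 bits


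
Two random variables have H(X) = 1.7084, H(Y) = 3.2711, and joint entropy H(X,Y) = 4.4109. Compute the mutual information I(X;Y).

I(X;Y) = H(X) + H(Y) - H(X,Y)
I(X;Y) = 1.7084 + 3.2711 - 4.4109 = 0.5686 bits


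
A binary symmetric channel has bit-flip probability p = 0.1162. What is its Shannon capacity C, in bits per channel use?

For BSC with error probability p:
C = 1 - H(p) where H(p) is binary entropy
H(0.1162) = -0.1162 × log₂(0.1162) - 0.8838 × log₂(0.8838)
H(p) = 0.5183
C = 1 - 0.5183 = 0.4817 bits/use


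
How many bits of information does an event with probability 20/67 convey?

Information content I(x) = -log₂(p(x))
I = -log₂(20/67) = -log₂(0.2985)
I = 1.7442 bits


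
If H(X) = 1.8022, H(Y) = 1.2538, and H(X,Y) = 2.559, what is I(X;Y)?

I(X;Y) = H(X) + H(Y) - H(X,Y)
I(X;Y) = 1.8022 + 1.2538 - 2.559 = 0.497 bits


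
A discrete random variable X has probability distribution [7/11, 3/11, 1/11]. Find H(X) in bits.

H(X) = -Σ p(x) log₂ p(x)
  -7/11 × log₂(7/11) = 0.4150
  -3/11 × log₂(3/11) = 0.5112
  -1/11 × log₂(1/11) = 0.3145
H(X) = 1.2407 bits


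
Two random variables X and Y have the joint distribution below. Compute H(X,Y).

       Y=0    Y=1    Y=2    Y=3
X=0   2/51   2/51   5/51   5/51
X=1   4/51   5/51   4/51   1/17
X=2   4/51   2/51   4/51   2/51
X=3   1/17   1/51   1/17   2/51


H(X,Y) = -Σ p(x,y) log₂ p(x,y)
  p(0,0)=2/51: -0.0392 × log₂(0.0392) = 0.1832
  p(0,1)=2/51: -0.0392 × log₂(0.0392) = 0.1832
  p(0,2)=5/51: -0.0980 × log₂(0.0980) = 0.3285
  p(0,3)=5/51: -0.0980 × log₂(0.0980) = 0.3285
  p(1,0)=4/51: -0.0784 × log₂(0.0784) = 0.2880
  p(1,1)=5/51: -0.0980 × log₂(0.0980) = 0.3285
  p(1,2)=4/51: -0.0784 × log₂(0.0784) = 0.2880
  p(1,3)=1/17: -0.0588 × log₂(0.0588) = 0.2404
  p(2,0)=4/51: -0.0784 × log₂(0.0784) = 0.2880
  p(2,1)=2/51: -0.0392 × log₂(0.0392) = 0.1832
  p(2,2)=4/51: -0.0784 × log₂(0.0784) = 0.2880
  p(2,3)=2/51: -0.0392 × log₂(0.0392) = 0.1832
  p(3,0)=1/17: -0.0588 × log₂(0.0588) = 0.2404
  p(3,1)=1/51: -0.0196 × log₂(0.0196) = 0.1112
  p(3,2)=1/17: -0.0588 × log₂(0.0588) = 0.2404
  p(3,3)=2/51: -0.0392 × log₂(0.0392) = 0.1832
H(X,Y) = 3.8863 bits
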